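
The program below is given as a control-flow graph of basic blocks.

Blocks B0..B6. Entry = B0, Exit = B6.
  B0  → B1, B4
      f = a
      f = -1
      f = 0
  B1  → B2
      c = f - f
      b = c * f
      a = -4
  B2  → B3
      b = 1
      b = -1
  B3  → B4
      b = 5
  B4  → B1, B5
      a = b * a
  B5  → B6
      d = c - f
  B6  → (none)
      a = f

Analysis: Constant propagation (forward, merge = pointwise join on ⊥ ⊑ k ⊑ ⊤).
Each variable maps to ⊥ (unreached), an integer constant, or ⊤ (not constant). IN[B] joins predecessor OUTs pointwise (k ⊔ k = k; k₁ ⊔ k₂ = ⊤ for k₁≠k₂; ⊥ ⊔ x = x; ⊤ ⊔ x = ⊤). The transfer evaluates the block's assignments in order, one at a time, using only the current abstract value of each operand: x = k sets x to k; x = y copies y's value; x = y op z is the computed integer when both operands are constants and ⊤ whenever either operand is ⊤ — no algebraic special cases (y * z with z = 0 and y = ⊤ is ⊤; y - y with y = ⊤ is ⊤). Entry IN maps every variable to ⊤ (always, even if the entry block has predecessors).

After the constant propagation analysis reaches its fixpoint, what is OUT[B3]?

Per-block solution:
  B0:   IN=(all ⊤)   OUT={f:0; rest ⊤}
  B1:   IN={f:0; rest ⊤}   OUT={a:-4, b:0, c:0, f:0; rest ⊤}
  B2:   IN={a:-4, b:0, c:0, f:0; rest ⊤}   OUT={a:-4, b:-1, c:0, f:0; rest ⊤}
  B3:   IN={a:-4, b:-1, c:0, f:0; rest ⊤}   OUT={a:-4, b:5, c:0, f:0; rest ⊤}
  B4:   IN={f:0; rest ⊤}   OUT={f:0; rest ⊤}
  B5:   IN={f:0; rest ⊤}   OUT={f:0; rest ⊤}
  B6:   IN={f:0; rest ⊤}   OUT={a:0, f:0; rest ⊤}

Merge at B3: IN[B3] = OUT[B2] = {a: -4, b: -1, c: 0, d: ⊤, e: ⊤, f: 0}
Applying B3's transfer function to that IN value gives OUT[B3] (row B3 above).

Answer: {a: -4, b: 5, c: 0, d: ⊤, e: ⊤, f: 0}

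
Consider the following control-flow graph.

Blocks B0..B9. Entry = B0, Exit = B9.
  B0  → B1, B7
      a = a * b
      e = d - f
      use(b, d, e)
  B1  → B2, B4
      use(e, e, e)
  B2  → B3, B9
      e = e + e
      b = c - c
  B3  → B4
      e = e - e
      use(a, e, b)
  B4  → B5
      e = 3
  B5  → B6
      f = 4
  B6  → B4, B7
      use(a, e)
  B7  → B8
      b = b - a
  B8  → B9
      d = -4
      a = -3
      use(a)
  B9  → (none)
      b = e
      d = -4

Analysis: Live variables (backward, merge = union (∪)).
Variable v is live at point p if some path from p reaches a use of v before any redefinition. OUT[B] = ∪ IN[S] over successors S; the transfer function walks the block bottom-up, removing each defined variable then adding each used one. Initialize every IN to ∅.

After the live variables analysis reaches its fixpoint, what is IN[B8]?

Converged values:
  B0: | IN={a, b, c, d, f} | OUT={a, b, c, e}
  B1: | IN={a, b, c, e} | OUT={a, b, c, e}
  B2: | IN={a, c, e} | OUT={a, b, e}
  B3: | IN={a, b, e} | OUT={a, b}
  B4: | IN={a, b} | OUT={a, b, e}
  B5: | IN={a, b, e} | OUT={a, b, e}
  B6: | IN={a, b, e} | OUT={a, b, e}
  B7: | IN={a, b, e} | OUT={e}
  B8: | IN={e} | OUT={e}
  B9: | IN={e} | OUT={}

Merge at B8: OUT[B8] = IN[B9] = {e}
Applying B8's transfer function to that OUT value gives IN[B8] (row B8 above).

Answer: {e}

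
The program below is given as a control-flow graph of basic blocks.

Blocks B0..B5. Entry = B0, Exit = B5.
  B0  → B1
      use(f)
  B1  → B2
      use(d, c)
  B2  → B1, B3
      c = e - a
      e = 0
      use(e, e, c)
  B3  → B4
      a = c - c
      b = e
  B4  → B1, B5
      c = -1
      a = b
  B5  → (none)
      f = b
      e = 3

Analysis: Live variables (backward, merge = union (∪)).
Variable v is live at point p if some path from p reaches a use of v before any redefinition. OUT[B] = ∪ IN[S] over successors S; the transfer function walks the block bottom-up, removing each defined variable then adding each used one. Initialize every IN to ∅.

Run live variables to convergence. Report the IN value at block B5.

Answer: {b}

Trace:
Fixpoint table:
  B0: | IN={a, c, d, e, f} | OUT={a, c, d, e}
  B1: | IN={a, c, d, e} | OUT={a, d, e}
  B2: | IN={a, d, e} | OUT={a, c, d, e}
  B3: | IN={c, d, e} | OUT={b, d, e}
  B4: | IN={b, d, e} | OUT={a, b, c, d, e}
  B5: | IN={b} | OUT={}

B5 is the boundary node: OUT[B5] = {}
Applying B5's transfer function to that OUT value gives IN[B5] (row B5 above).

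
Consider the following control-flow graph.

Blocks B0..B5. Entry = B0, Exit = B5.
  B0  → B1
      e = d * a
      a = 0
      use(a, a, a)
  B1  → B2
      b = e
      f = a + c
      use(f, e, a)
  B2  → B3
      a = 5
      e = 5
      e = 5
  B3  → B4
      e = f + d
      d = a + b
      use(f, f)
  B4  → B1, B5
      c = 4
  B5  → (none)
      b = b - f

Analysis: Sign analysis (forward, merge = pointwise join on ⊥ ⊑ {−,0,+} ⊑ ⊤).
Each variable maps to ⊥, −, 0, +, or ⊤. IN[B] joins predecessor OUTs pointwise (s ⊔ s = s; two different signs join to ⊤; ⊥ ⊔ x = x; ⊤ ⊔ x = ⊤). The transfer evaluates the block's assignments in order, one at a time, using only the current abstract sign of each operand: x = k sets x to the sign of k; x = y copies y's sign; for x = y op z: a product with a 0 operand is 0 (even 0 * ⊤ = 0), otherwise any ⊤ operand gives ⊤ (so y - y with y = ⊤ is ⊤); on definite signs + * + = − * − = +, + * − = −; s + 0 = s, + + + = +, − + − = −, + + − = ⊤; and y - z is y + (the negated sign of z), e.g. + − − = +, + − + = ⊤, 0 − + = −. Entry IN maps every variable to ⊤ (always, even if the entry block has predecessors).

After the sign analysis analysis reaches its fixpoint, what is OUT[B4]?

Fixpoint table:
  B0: | IN=(all ⊤) | OUT={a:0; rest ⊤}
  B1: | IN=(all ⊤) | OUT=(all ⊤)
  B2: | IN=(all ⊤) | OUT={a:+, e:+; rest ⊤}
  B3: | IN={a:+, e:+; rest ⊤} | OUT={a:+; rest ⊤}
  B4: | IN={a:+; rest ⊤} | OUT={a:+, c:+; rest ⊤}
  B5: | IN={a:+, c:+; rest ⊤} | OUT={a:+, c:+; rest ⊤}

Merge at B4: IN[B4] = OUT[B3] = {a: +, b: ⊤, c: ⊤, d: ⊤, e: ⊤, f: ⊤}
Applying B4's transfer function to that IN value gives OUT[B4] (row B4 above).

Answer: {a: +, b: ⊤, c: +, d: ⊤, e: ⊤, f: ⊤}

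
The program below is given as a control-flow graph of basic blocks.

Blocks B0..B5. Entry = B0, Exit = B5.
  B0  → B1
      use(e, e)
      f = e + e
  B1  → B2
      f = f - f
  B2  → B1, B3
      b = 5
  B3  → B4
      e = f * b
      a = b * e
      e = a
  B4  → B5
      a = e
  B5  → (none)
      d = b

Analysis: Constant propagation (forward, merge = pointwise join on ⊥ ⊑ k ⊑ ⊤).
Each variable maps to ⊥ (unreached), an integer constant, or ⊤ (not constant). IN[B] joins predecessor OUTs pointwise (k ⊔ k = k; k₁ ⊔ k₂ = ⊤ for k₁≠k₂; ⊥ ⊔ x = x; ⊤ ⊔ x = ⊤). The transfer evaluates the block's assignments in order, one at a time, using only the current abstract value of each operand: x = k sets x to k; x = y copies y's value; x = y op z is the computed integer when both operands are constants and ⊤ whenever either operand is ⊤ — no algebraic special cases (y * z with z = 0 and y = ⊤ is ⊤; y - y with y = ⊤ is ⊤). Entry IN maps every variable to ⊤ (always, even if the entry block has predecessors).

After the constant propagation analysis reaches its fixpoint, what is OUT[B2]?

Fixpoint table:
  B0:  IN=(all ⊤)  OUT=(all ⊤)
  B1:  IN=(all ⊤)  OUT=(all ⊤)
  B2:  IN=(all ⊤)  OUT={b:5; rest ⊤}
  B3:  IN={b:5; rest ⊤}  OUT={b:5; rest ⊤}
  B4:  IN={b:5; rest ⊤}  OUT={b:5; rest ⊤}
  B5:  IN={b:5; rest ⊤}  OUT={b:5, d:5; rest ⊤}

Merge at B2: IN[B2] = OUT[B1] = {a: ⊤, b: ⊤, c: ⊤, d: ⊤, e: ⊤, f: ⊤}
Applying B2's transfer function to that IN value gives OUT[B2] (row B2 above).

Answer: {a: ⊤, b: 5, c: ⊤, d: ⊤, e: ⊤, f: ⊤}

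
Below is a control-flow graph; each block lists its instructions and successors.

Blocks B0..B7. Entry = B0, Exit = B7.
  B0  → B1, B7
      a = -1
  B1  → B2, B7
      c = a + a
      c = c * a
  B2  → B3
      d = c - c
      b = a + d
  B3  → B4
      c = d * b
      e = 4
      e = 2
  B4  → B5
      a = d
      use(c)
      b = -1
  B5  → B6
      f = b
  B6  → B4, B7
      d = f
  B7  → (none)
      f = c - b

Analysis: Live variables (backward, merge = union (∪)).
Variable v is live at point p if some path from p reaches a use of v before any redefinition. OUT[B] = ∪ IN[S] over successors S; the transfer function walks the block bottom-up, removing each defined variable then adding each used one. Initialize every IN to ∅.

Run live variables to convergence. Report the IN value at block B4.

Per-block solution:
  B0:  IN={b, c}  OUT={a, b, c}
  B1:  IN={a, b}  OUT={a, b, c}
  B2:  IN={a, c}  OUT={b, d}
  B3:  IN={b, d}  OUT={c, d}
  B4:  IN={c, d}  OUT={b, c}
  B5:  IN={b, c}  OUT={b, c, f}
  B6:  IN={b, c, f}  OUT={b, c, d}
  B7:  IN={b, c}  OUT={}

Merge at B4: OUT[B4] = IN[B5] = {b, c}
Applying B4's transfer function to that OUT value gives IN[B4] (row B4 above).

Answer: {c, d}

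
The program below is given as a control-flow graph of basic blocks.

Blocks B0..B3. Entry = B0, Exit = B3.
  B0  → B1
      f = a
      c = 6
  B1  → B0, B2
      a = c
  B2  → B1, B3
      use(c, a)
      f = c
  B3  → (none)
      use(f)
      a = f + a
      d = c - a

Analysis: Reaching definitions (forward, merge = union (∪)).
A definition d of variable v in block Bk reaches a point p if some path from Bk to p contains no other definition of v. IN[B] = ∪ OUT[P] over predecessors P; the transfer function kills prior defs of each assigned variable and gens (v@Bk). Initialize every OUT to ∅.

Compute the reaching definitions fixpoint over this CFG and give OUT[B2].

Answer: {a@B1, c@B0, f@B2}

Derivation:
Fixpoint table:
  B0:  IN={a@B1, c@B0, f@B0, f@B2}  OUT={a@B1, c@B0, f@B0}
  B1:  IN={a@B1, c@B0, f@B0, f@B2}  OUT={a@B1, c@B0, f@B0, f@B2}
  B2:  IN={a@B1, c@B0, f@B0, f@B2}  OUT={a@B1, c@B0, f@B2}
  B3:  IN={a@B1, c@B0, f@B2}  OUT={a@B3, c@B0, d@B3, f@B2}

Merge at B2: IN[B2] = OUT[B1] = {a@B1, c@B0, f@B0, f@B2}
Applying B2's transfer function to that IN value gives OUT[B2] (row B2 above).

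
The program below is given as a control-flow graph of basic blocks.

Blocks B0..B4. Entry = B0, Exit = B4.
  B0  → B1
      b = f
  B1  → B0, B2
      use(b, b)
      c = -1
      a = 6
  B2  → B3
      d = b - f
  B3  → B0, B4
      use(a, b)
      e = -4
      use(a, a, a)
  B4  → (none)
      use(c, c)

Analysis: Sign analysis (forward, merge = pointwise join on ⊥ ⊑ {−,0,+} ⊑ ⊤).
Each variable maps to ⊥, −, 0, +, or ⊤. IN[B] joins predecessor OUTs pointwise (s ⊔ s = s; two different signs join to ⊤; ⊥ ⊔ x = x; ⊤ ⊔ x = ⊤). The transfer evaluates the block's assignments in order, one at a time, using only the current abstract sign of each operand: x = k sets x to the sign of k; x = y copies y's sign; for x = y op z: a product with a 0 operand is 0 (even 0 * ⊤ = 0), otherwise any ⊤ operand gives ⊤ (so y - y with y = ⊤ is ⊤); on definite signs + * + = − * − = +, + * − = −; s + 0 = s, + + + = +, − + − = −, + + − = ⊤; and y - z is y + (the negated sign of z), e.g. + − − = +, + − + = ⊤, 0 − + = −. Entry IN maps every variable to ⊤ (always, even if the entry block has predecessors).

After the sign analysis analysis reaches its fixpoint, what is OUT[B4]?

Answer: {a: +, b: ⊤, c: -, d: ⊤, e: -, f: ⊤}

Derivation:
Fixpoint table:
  B0:  IN=(all ⊤)  OUT=(all ⊤)
  B1:  IN=(all ⊤)  OUT={a:+, c:-; rest ⊤}
  B2:  IN={a:+, c:-; rest ⊤}  OUT={a:+, c:-; rest ⊤}
  B3:  IN={a:+, c:-; rest ⊤}  OUT={a:+, c:-, e:-; rest ⊤}
  B4:  IN={a:+, c:-, e:-; rest ⊤}  OUT={a:+, c:-, e:-; rest ⊤}

Merge at B4: IN[B4] = OUT[B3] = {a: +, b: ⊤, c: -, d: ⊤, e: -, f: ⊤}
Applying B4's transfer function to that IN value gives OUT[B4] (row B4 above).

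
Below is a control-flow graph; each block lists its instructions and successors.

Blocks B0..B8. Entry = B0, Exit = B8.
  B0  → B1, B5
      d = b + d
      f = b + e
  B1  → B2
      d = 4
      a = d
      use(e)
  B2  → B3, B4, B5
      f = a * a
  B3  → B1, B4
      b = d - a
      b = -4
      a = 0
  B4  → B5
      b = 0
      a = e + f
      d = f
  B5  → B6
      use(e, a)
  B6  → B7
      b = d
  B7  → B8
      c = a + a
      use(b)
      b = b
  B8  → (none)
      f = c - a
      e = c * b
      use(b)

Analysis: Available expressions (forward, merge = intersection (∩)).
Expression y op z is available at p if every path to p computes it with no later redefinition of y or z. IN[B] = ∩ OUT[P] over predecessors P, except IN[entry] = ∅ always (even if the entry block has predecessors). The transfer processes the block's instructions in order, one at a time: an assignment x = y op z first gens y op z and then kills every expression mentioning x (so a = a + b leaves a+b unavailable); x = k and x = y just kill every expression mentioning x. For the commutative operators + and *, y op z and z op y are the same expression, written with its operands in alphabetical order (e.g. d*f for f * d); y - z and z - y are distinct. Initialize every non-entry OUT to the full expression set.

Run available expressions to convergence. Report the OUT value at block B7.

Converged values:
  B0:   IN={}   OUT={b+e}
  B1:   IN={}   OUT={}
  B2:   IN={}   OUT={a*a}
  B3:   IN={a*a}   OUT={}
  B4:   IN={}   OUT={e+f}
  B5:   IN={}   OUT={}
  B6:   IN={}   OUT={}
  B7:   IN={}   OUT={a+a}
  B8:   IN={a+a}   OUT={a+a, b*c, c-a}

Merge at B7: IN[B7] = OUT[B6] = {}
Applying B7's transfer function to that IN value gives OUT[B7] (row B7 above).

Answer: {a+a}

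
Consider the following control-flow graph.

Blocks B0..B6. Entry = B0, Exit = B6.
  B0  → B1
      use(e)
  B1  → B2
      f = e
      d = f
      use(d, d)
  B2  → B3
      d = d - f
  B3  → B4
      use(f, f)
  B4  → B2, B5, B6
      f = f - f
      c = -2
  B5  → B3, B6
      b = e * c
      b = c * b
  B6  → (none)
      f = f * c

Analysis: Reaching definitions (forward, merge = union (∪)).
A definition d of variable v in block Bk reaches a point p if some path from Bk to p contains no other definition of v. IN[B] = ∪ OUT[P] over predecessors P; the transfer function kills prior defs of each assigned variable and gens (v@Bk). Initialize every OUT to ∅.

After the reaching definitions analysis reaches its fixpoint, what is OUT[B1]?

Fixpoint table:
  B0: | IN={} | OUT={}
  B1: | IN={} | OUT={d@B1, f@B1}
  B2: | IN={b@B5, c@B4, d@B1, d@B2, f@B1, f@B4} | OUT={b@B5, c@B4, d@B2, f@B1, f@B4}
  B3: | IN={b@B5, c@B4, d@B2, f@B1, f@B4} | OUT={b@B5, c@B4, d@B2, f@B1, f@B4}
  B4: | IN={b@B5, c@B4, d@B2, f@B1, f@B4} | OUT={b@B5, c@B4, d@B2, f@B4}
  B5: | IN={b@B5, c@B4, d@B2, f@B4} | OUT={b@B5, c@B4, d@B2, f@B4}
  B6: | IN={b@B5, c@B4, d@B2, f@B4} | OUT={b@B5, c@B4, d@B2, f@B6}

Merge at B1: IN[B1] = OUT[B0] = {}
Applying B1's transfer function to that IN value gives OUT[B1] (row B1 above).

Answer: {d@B1, f@B1}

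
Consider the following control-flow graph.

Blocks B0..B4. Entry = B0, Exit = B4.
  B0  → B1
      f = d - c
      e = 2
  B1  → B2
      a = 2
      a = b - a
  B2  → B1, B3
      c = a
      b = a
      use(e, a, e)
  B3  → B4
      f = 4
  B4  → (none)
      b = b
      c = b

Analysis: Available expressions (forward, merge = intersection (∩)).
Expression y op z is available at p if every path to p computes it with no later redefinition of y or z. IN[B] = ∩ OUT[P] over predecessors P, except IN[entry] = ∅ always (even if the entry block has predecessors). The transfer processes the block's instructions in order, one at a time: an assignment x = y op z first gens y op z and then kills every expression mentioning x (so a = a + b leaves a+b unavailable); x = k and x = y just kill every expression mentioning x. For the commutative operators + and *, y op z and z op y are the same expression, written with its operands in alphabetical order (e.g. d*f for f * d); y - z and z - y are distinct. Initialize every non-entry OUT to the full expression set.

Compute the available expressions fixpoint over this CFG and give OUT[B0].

Answer: {d-c}

Trace:
Per-block solution:
  B0:  IN={}  OUT={d-c}
  B1:  IN={}  OUT={}
  B2:  IN={}  OUT={}
  B3:  IN={}  OUT={}
  B4:  IN={}  OUT={}

B0 is the boundary node: IN[B0] = {}
Applying B0's transfer function to that IN value gives OUT[B0] (row B0 above).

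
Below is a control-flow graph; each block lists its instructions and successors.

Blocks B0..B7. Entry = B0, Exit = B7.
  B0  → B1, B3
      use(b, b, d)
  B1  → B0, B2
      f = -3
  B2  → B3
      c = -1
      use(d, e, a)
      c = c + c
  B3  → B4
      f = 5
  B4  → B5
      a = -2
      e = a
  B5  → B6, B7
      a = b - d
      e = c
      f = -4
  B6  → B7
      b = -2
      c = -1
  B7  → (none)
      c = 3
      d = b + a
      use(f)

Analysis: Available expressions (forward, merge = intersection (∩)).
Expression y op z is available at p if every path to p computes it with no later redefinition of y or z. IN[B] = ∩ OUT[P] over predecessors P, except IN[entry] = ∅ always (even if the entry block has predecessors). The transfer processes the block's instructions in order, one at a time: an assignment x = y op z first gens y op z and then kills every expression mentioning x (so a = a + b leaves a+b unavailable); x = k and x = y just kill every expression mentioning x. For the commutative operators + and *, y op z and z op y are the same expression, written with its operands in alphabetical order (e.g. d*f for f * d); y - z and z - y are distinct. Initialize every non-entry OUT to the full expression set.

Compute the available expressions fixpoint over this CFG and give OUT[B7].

Answer: {a+b}

Working:
Per-block solution:
  B0:  IN={}  OUT={}
  B1:  IN={}  OUT={}
  B2:  IN={}  OUT={}
  B3:  IN={}  OUT={}
  B4:  IN={}  OUT={}
  B5:  IN={}  OUT={b-d}
  B6:  IN={b-d}  OUT={}
  B7:  IN={}  OUT={a+b}

Merge at B7: IN[B7] = OUT[B5] ∩ OUT[B6] = {}
Applying B7's transfer function to that IN value gives OUT[B7] (row B7 above).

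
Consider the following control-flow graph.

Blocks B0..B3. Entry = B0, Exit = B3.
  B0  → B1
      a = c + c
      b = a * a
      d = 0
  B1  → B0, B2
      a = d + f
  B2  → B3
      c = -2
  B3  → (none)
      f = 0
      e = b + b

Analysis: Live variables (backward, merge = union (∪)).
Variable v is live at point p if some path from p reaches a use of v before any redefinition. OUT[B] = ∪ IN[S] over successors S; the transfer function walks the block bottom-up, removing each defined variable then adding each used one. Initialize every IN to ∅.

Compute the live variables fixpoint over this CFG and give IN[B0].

Converged values:
  B0:   IN={c, f}   OUT={b, c, d, f}
  B1:   IN={b, c, d, f}   OUT={b, c, f}
  B2:   IN={b}   OUT={b}
  B3:   IN={b}   OUT={}

Merge at B0: OUT[B0] = IN[B1] = {b, c, d, f}
Applying B0's transfer function to that OUT value gives IN[B0] (row B0 above).

Answer: {c, f}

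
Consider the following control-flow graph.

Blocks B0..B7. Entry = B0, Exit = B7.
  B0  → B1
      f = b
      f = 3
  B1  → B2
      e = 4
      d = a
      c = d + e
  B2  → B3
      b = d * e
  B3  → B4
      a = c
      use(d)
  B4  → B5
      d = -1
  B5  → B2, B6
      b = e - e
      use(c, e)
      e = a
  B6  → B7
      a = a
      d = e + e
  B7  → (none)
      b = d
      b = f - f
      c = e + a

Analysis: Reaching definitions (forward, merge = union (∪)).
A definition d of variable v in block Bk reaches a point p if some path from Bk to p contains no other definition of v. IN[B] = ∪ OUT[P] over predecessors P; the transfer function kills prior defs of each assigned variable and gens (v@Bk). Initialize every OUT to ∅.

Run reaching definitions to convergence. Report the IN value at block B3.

Answer: {a@B3, b@B2, c@B1, d@B1, d@B4, e@B1, e@B5, f@B0}

Trace:
Per-block solution:
  B0:  IN={}  OUT={f@B0}
  B1:  IN={f@B0}  OUT={c@B1, d@B1, e@B1, f@B0}
  B2:  IN={a@B3, b@B5, c@B1, d@B1, d@B4, e@B1, e@B5, f@B0}  OUT={a@B3, b@B2, c@B1, d@B1, d@B4, e@B1, e@B5, f@B0}
  B3:  IN={a@B3, b@B2, c@B1, d@B1, d@B4, e@B1, e@B5, f@B0}  OUT={a@B3, b@B2, c@B1, d@B1, d@B4, e@B1, e@B5, f@B0}
  B4:  IN={a@B3, b@B2, c@B1, d@B1, d@B4, e@B1, e@B5, f@B0}  OUT={a@B3, b@B2, c@B1, d@B4, e@B1, e@B5, f@B0}
  B5:  IN={a@B3, b@B2, c@B1, d@B4, e@B1, e@B5, f@B0}  OUT={a@B3, b@B5, c@B1, d@B4, e@B5, f@B0}
  B6:  IN={a@B3, b@B5, c@B1, d@B4, e@B5, f@B0}  OUT={a@B6, b@B5, c@B1, d@B6, e@B5, f@B0}
  B7:  IN={a@B6, b@B5, c@B1, d@B6, e@B5, f@B0}  OUT={a@B6, b@B7, c@B7, d@B6, e@B5, f@B0}

Merge at B3: IN[B3] = OUT[B2] = {a@B3, b@B2, c@B1, d@B1, d@B4, e@B1, e@B5, f@B0}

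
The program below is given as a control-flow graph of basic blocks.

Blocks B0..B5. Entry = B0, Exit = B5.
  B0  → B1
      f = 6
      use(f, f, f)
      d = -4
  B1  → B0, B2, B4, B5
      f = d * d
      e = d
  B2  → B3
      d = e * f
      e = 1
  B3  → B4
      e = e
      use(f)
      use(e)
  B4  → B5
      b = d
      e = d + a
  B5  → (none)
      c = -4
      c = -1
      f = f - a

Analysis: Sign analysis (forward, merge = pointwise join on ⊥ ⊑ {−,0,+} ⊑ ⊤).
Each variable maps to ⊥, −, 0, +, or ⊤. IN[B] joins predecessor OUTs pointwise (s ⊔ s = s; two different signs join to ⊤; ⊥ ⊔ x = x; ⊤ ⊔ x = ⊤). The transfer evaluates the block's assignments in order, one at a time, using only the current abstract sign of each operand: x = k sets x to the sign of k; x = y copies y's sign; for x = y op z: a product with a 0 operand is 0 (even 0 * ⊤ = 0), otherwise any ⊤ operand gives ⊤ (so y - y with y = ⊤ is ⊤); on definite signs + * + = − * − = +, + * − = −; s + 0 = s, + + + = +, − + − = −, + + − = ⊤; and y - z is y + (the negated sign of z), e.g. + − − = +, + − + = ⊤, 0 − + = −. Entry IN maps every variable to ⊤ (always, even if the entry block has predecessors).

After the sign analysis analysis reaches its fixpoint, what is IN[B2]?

Answer: {a: ⊤, b: ⊤, c: ⊤, d: -, e: -, f: +}

Working:
Fixpoint table:
  B0:  IN=(all ⊤)  OUT={d:-, f:+; rest ⊤}
  B1:  IN={d:-, f:+; rest ⊤}  OUT={d:-, e:-, f:+; rest ⊤}
  B2:  IN={d:-, e:-, f:+; rest ⊤}  OUT={d:-, e:+, f:+; rest ⊤}
  B3:  IN={d:-, e:+, f:+; rest ⊤}  OUT={d:-, e:+, f:+; rest ⊤}
  B4:  IN={d:-, f:+; rest ⊤}  OUT={b:-, d:-, f:+; rest ⊤}
  B5:  IN={d:-, f:+; rest ⊤}  OUT={c:-, d:-; rest ⊤}

Merge at B2: IN[B2] = OUT[B1] = {a: ⊤, b: ⊤, c: ⊤, d: -, e: -, f: +}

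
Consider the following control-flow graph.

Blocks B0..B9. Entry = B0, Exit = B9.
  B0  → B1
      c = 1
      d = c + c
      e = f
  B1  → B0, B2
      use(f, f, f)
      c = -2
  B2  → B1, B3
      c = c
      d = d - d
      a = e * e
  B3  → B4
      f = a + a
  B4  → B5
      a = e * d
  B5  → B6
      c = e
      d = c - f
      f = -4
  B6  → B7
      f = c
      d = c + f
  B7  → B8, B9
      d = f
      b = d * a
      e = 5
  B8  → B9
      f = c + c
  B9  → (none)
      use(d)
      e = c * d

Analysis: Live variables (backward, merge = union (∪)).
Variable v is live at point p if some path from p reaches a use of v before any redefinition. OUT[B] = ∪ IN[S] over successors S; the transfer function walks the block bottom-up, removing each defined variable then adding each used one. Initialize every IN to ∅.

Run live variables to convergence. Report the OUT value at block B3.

Fixpoint table:
  B0:  IN={f}  OUT={d, e, f}
  B1:  IN={d, e, f}  OUT={c, d, e, f}
  B2:  IN={c, d, e, f}  OUT={a, d, e, f}
  B3:  IN={a, d, e}  OUT={d, e, f}
  B4:  IN={d, e, f}  OUT={a, e, f}
  B5:  IN={a, e, f}  OUT={a, c}
  B6:  IN={a, c}  OUT={a, c, f}
  B7:  IN={a, c, f}  OUT={c, d}
  B8:  IN={c, d}  OUT={c, d}
  B9:  IN={c, d}  OUT={}

Merge at B3: OUT[B3] = IN[B4] = {d, e, f}

Answer: {d, e, f}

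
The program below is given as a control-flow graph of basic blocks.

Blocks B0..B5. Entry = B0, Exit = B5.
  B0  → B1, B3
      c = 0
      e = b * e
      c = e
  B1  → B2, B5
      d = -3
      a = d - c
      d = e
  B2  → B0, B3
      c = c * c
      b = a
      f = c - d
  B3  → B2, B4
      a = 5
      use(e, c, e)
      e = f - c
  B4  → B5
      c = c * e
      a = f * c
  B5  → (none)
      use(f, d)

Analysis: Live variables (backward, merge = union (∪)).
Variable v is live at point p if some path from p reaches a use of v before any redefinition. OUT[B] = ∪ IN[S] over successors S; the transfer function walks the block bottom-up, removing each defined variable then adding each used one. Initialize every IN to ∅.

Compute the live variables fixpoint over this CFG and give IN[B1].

Fixpoint table:
  B0:   IN={b, d, e, f}   OUT={c, d, e, f}
  B1:   IN={c, e, f}   OUT={a, c, d, e, f}
  B2:   IN={a, c, d, e}   OUT={b, c, d, e, f}
  B3:   IN={c, d, e, f}   OUT={a, c, d, e, f}
  B4:   IN={c, d, e, f}   OUT={d, f}
  B5:   IN={d, f}   OUT={}

Merge at B1: OUT[B1] = IN[B2] ⊔ IN[B5] = {a, c, d, e, f}
Applying B1's transfer function to that OUT value gives IN[B1] (row B1 above).

Answer: {c, e, f}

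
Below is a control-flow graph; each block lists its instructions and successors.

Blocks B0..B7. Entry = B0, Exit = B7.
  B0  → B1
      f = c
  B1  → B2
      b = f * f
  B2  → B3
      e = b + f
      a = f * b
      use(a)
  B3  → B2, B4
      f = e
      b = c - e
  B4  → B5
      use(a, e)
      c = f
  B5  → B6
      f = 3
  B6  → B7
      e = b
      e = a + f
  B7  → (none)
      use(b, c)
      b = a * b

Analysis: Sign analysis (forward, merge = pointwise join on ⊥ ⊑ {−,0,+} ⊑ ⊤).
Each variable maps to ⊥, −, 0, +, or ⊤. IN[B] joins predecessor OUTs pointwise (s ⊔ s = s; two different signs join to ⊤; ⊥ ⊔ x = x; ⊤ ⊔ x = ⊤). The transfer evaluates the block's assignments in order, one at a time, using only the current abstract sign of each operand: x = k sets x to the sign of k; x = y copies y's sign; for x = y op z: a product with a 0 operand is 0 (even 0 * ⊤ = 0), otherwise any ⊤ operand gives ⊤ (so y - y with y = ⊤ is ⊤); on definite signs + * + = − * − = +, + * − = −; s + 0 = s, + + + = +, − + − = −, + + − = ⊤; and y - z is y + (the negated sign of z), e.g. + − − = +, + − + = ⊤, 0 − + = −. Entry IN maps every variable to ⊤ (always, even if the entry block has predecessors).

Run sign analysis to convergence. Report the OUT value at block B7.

Converged values:
  B0: | IN=(all ⊤) | OUT=(all ⊤)
  B1: | IN=(all ⊤) | OUT=(all ⊤)
  B2: | IN=(all ⊤) | OUT=(all ⊤)
  B3: | IN=(all ⊤) | OUT=(all ⊤)
  B4: | IN=(all ⊤) | OUT=(all ⊤)
  B5: | IN=(all ⊤) | OUT={f:+; rest ⊤}
  B6: | IN={f:+; rest ⊤} | OUT={f:+; rest ⊤}
  B7: | IN={f:+; rest ⊤} | OUT={f:+; rest ⊤}

Merge at B7: IN[B7] = OUT[B6] = {a: ⊤, b: ⊤, c: ⊤, d: ⊤, e: ⊤, f: +}
Applying B7's transfer function to that IN value gives OUT[B7] (row B7 above).

Answer: {a: ⊤, b: ⊤, c: ⊤, d: ⊤, e: ⊤, f: +}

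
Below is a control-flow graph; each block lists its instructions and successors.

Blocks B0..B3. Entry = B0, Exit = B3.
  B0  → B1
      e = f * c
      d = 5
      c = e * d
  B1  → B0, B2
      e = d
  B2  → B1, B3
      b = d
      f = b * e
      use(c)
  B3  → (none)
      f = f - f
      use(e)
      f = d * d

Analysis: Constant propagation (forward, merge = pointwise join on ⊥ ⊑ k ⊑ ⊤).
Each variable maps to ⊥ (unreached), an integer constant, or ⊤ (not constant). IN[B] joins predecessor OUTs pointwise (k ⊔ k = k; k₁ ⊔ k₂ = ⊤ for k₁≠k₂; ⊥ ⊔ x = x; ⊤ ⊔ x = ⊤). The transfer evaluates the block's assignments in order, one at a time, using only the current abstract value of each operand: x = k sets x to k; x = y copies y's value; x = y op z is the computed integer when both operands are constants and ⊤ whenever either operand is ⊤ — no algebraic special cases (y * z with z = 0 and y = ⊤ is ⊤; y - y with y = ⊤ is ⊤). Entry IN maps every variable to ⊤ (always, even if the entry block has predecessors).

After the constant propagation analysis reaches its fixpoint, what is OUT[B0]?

Answer: {a: ⊤, b: ⊤, c: ⊤, d: 5, e: ⊤, f: ⊤}

Derivation:
Converged values:
  B0:   IN=(all ⊤)   OUT={d:5; rest ⊤}
  B1:   IN={d:5; rest ⊤}   OUT={d:5, e:5; rest ⊤}
  B2:   IN={d:5, e:5; rest ⊤}   OUT={b:5, d:5, e:5, f:25; rest ⊤}
  B3:   IN={b:5, d:5, e:5, f:25; rest ⊤}   OUT={b:5, d:5, e:5, f:25; rest ⊤}

Merge at B0 (entry node, so the boundary value (all ⊤) is joined with the incoming edge(s)): IN[B0] = (all ⊤) ⊔ OUT[B1] = {a: ⊤, b: ⊤, c: ⊤, d: ⊤, e: ⊤, f: ⊤}
Applying B0's transfer function to that IN value gives OUT[B0] (row B0 above).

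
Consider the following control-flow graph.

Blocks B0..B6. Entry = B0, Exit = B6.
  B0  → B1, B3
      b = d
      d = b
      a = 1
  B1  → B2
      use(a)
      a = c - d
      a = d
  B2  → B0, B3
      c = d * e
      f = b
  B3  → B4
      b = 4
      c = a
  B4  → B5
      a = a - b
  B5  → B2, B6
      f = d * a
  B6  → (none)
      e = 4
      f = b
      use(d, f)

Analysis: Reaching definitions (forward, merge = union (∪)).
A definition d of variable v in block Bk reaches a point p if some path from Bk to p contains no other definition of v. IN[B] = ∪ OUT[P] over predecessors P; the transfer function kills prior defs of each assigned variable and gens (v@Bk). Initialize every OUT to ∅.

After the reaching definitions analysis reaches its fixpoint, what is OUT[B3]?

Fixpoint table:
  B0:  IN={a@B1, a@B4, b@B0, b@B3, c@B2, d@B0, f@B2}  OUT={a@B0, b@B0, c@B2, d@B0, f@B2}
  B1:  IN={a@B0, b@B0, c@B2, d@B0, f@B2}  OUT={a@B1, b@B0, c@B2, d@B0, f@B2}
  B2:  IN={a@B1, a@B4, b@B0, b@B3, c@B2, c@B3, d@B0, f@B2, f@B5}  OUT={a@B1, a@B4, b@B0, b@B3, c@B2, d@B0, f@B2}
  B3:  IN={a@B0, a@B1, a@B4, b@B0, b@B3, c@B2, d@B0, f@B2}  OUT={a@B0, a@B1, a@B4, b@B3, c@B3, d@B0, f@B2}
  B4:  IN={a@B0, a@B1, a@B4, b@B3, c@B3, d@B0, f@B2}  OUT={a@B4, b@B3, c@B3, d@B0, f@B2}
  B5:  IN={a@B4, b@B3, c@B3, d@B0, f@B2}  OUT={a@B4, b@B3, c@B3, d@B0, f@B5}
  B6:  IN={a@B4, b@B3, c@B3, d@B0, f@B5}  OUT={a@B4, b@B3, c@B3, d@B0, e@B6, f@B6}

Merge at B3: IN[B3] = OUT[B0] ⊔ OUT[B2] = {a@B0, a@B1, a@B4, b@B0, b@B3, c@B2, d@B0, f@B2}
Applying B3's transfer function to that IN value gives OUT[B3] (row B3 above).

Answer: {a@B0, a@B1, a@B4, b@B3, c@B3, d@B0, f@B2}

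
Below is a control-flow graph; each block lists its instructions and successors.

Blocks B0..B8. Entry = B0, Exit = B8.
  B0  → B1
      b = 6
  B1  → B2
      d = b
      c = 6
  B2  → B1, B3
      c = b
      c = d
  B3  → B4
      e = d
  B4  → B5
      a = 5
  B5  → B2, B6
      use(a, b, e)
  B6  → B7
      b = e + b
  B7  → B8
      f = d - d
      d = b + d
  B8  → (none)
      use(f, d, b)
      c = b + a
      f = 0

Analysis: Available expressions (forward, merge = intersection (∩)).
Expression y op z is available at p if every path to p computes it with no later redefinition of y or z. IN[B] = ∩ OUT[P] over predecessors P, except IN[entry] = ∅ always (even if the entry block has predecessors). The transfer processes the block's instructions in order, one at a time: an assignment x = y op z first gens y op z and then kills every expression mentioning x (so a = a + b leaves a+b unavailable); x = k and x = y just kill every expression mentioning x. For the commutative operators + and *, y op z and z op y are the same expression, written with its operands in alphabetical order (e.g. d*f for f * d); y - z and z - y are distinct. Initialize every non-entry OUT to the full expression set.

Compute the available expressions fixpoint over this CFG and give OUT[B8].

Per-block solution:
  B0:  IN={}  OUT={}
  B1:  IN={}  OUT={}
  B2:  IN={}  OUT={}
  B3:  IN={}  OUT={}
  B4:  IN={}  OUT={}
  B5:  IN={}  OUT={}
  B6:  IN={}  OUT={}
  B7:  IN={}  OUT={}
  B8:  IN={}  OUT={a+b}

Merge at B8: IN[B8] = OUT[B7] = {}
Applying B8's transfer function to that IN value gives OUT[B8] (row B8 above).

Answer: {a+b}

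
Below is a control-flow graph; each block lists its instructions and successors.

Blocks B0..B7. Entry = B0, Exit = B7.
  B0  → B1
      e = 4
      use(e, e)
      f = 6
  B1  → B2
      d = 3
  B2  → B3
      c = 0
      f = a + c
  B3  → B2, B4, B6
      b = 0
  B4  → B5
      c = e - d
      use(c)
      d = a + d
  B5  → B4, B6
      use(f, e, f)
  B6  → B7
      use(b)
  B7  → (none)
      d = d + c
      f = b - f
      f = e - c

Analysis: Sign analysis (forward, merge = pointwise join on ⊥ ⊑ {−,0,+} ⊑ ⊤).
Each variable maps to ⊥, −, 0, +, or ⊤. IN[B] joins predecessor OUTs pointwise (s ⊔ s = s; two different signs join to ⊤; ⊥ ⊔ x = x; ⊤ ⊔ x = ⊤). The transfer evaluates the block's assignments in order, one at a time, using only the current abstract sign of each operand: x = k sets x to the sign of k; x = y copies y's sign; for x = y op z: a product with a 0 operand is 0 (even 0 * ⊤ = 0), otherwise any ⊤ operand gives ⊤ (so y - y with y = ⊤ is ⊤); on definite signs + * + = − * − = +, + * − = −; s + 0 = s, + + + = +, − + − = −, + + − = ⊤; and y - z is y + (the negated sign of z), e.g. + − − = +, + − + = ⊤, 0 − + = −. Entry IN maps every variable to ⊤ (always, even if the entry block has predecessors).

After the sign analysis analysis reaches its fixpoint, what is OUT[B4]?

Answer: {a: ⊤, b: 0, c: ⊤, d: ⊤, e: +, f: ⊤}

Trace:
Converged values:
  B0:  IN=(all ⊤)  OUT={e:+, f:+; rest ⊤}
  B1:  IN={e:+, f:+; rest ⊤}  OUT={d:+, e:+, f:+; rest ⊤}
  B2:  IN={d:+, e:+; rest ⊤}  OUT={c:0, d:+, e:+; rest ⊤}
  B3:  IN={c:0, d:+, e:+; rest ⊤}  OUT={b:0, c:0, d:+, e:+; rest ⊤}
  B4:  IN={b:0, e:+; rest ⊤}  OUT={b:0, e:+; rest ⊤}
  B5:  IN={b:0, e:+; rest ⊤}  OUT={b:0, e:+; rest ⊤}
  B6:  IN={b:0, e:+; rest ⊤}  OUT={b:0, e:+; rest ⊤}
  B7:  IN={b:0, e:+; rest ⊤}  OUT={b:0, e:+; rest ⊤}

Merge at B4: IN[B4] = OUT[B3] ⊔ OUT[B5] = {a: ⊤, b: 0, c: ⊤, d: ⊤, e: +, f: ⊤}
Applying B4's transfer function to that IN value gives OUT[B4] (row B4 above).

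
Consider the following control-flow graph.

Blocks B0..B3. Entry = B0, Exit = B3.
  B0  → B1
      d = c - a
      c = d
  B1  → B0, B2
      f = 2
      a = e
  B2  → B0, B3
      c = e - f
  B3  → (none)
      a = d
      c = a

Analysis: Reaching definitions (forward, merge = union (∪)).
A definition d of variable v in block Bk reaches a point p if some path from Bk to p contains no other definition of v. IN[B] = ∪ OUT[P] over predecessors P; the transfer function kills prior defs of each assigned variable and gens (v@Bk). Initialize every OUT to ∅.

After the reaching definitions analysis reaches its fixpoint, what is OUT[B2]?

Converged values:
  B0:   IN={a@B1, c@B0, c@B2, d@B0, f@B1}   OUT={a@B1, c@B0, d@B0, f@B1}
  B1:   IN={a@B1, c@B0, d@B0, f@B1}   OUT={a@B1, c@B0, d@B0, f@B1}
  B2:   IN={a@B1, c@B0, d@B0, f@B1}   OUT={a@B1, c@B2, d@B0, f@B1}
  B3:   IN={a@B1, c@B2, d@B0, f@B1}   OUT={a@B3, c@B3, d@B0, f@B1}

Merge at B2: IN[B2] = OUT[B1] = {a@B1, c@B0, d@B0, f@B1}
Applying B2's transfer function to that IN value gives OUT[B2] (row B2 above).

Answer: {a@B1, c@B2, d@B0, f@B1}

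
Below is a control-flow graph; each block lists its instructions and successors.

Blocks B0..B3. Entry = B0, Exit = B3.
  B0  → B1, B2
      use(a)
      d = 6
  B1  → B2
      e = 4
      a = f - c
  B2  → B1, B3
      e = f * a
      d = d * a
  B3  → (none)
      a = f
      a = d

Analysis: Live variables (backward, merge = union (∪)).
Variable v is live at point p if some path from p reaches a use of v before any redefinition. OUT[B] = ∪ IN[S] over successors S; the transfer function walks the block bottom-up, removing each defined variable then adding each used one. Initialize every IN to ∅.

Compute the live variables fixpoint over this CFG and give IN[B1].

Per-block solution:
  B0:   IN={a, c, f}   OUT={a, c, d, f}
  B1:   IN={c, d, f}   OUT={a, c, d, f}
  B2:   IN={a, c, d, f}   OUT={c, d, f}
  B3:   IN={d, f}   OUT={}

Merge at B1: OUT[B1] = IN[B2] = {a, c, d, f}
Applying B1's transfer function to that OUT value gives IN[B1] (row B1 above).

Answer: {c, d, f}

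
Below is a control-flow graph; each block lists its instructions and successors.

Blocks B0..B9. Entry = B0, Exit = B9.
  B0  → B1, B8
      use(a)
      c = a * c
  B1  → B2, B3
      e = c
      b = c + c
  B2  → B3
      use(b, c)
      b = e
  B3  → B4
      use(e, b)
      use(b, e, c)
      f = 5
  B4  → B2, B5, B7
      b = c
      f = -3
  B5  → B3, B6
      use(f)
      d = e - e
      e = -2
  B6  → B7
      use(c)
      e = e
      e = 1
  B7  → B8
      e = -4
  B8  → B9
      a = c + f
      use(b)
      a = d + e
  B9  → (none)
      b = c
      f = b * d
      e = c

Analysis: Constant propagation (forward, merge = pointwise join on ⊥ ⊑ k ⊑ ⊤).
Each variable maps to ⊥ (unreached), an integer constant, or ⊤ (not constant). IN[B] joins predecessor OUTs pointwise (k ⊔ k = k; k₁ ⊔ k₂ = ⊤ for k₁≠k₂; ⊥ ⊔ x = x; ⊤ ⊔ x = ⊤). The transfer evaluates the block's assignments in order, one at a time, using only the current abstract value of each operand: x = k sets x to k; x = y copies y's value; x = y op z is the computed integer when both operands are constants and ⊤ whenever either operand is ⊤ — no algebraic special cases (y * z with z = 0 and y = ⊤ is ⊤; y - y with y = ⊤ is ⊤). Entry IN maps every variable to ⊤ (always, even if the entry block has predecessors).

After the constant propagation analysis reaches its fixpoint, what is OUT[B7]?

Converged values:
  B0:  IN=(all ⊤)  OUT=(all ⊤)
  B1:  IN=(all ⊤)  OUT=(all ⊤)
  B2:  IN=(all ⊤)  OUT=(all ⊤)
  B3:  IN=(all ⊤)  OUT={f:5; rest ⊤}
  B4:  IN={f:5; rest ⊤}  OUT={f:-3; rest ⊤}
  B5:  IN={f:-3; rest ⊤}  OUT={e:-2, f:-3; rest ⊤}
  B6:  IN={e:-2, f:-3; rest ⊤}  OUT={e:1, f:-3; rest ⊤}
  B7:  IN={f:-3; rest ⊤}  OUT={e:-4, f:-3; rest ⊤}
  B8:  IN=(all ⊤)  OUT=(all ⊤)
  B9:  IN=(all ⊤)  OUT=(all ⊤)

Merge at B7: IN[B7] = OUT[B4] ⊔ OUT[B6] = {a: ⊤, b: ⊤, c: ⊤, d: ⊤, e: ⊤, f: -3}
Applying B7's transfer function to that IN value gives OUT[B7] (row B7 above).

Answer: {a: ⊤, b: ⊤, c: ⊤, d: ⊤, e: -4, f: -3}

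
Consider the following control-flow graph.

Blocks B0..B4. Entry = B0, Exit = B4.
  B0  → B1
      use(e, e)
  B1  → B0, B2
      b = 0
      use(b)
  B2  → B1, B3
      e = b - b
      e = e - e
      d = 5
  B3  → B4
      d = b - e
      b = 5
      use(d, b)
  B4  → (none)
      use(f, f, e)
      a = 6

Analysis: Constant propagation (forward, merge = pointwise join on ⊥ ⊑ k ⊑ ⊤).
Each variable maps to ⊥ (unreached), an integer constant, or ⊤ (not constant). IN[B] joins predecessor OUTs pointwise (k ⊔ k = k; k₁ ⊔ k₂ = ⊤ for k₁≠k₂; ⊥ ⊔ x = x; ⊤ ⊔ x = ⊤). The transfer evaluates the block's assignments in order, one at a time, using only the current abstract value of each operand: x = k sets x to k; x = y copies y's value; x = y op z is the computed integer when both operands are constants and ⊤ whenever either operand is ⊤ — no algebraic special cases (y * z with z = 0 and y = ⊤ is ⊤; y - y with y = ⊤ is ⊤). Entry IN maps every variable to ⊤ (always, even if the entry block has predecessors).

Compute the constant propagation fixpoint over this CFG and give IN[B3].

Converged values:
  B0: | IN=(all ⊤) | OUT=(all ⊤)
  B1: | IN=(all ⊤) | OUT={b:0; rest ⊤}
  B2: | IN={b:0; rest ⊤} | OUT={b:0, d:5, e:0; rest ⊤}
  B3: | IN={b:0, d:5, e:0; rest ⊤} | OUT={b:5, d:0, e:0; rest ⊤}
  B4: | IN={b:5, d:0, e:0; rest ⊤} | OUT={a:6, b:5, d:0, e:0; rest ⊤}

Merge at B3: IN[B3] = OUT[B2] = {a: ⊤, b: 0, c: ⊤, d: 5, e: 0, f: ⊤}

Answer: {a: ⊤, b: 0, c: ⊤, d: 5, e: 0, f: ⊤}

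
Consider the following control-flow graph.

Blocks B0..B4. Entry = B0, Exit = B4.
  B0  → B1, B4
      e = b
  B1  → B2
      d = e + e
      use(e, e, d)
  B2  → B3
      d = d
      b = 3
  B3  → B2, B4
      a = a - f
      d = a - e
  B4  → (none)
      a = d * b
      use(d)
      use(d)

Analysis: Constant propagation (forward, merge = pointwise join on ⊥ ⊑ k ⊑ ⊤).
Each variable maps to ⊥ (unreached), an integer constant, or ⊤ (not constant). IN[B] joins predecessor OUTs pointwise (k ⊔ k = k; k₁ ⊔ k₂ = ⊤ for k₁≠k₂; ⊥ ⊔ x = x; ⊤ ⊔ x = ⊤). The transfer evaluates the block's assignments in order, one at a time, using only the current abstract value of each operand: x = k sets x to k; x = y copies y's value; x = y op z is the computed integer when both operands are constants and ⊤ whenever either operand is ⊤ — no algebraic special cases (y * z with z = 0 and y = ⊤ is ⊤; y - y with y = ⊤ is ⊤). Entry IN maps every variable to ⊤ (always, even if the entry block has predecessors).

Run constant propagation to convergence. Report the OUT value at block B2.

Per-block solution:
  B0:   IN=(all ⊤)   OUT=(all ⊤)
  B1:   IN=(all ⊤)   OUT=(all ⊤)
  B2:   IN=(all ⊤)   OUT={b:3; rest ⊤}
  B3:   IN={b:3; rest ⊤}   OUT={b:3; rest ⊤}
  B4:   IN=(all ⊤)   OUT=(all ⊤)

Merge at B2: IN[B2] = OUT[B1] ⊔ OUT[B3] = {a: ⊤, b: ⊤, c: ⊤, d: ⊤, e: ⊤, f: ⊤}
Applying B2's transfer function to that IN value gives OUT[B2] (row B2 above).

Answer: {a: ⊤, b: 3, c: ⊤, d: ⊤, e: ⊤, f: ⊤}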